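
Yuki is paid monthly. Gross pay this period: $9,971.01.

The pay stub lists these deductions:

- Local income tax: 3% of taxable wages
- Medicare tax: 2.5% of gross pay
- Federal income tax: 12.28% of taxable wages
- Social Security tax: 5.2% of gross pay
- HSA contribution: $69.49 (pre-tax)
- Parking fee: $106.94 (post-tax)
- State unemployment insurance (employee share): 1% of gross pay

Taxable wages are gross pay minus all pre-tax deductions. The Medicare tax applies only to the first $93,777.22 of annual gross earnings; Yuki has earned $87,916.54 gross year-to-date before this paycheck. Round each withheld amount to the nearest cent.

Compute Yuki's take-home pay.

$7,516.90

HSA contribution: $69.49
Taxable wages = $9,971.01 − $69.49 = $9,901.52
Federal income tax: $9,901.52 × 0.1228 = $1,215.91
Local income tax: $9,901.52 × 0.03 = $297.05
Medicare tax: only $93,777.22 − $87,916.54 = $5,860.68 of this check is subject → $5,860.68 × 0.025 = $146.52
State unemployment insurance (employee share): $9,971.01 × 0.01 = $99.71
Social Security tax: $9,971.01 × 0.052 = $518.49
Parking fee: $106.94
Total deductions = $69.49 + $1,215.91 + $297.05 + $146.52 + $99.71 + $518.49 + $106.94 = $2,454.11
Net pay = $9,971.01 − $2,454.11 = $7,516.90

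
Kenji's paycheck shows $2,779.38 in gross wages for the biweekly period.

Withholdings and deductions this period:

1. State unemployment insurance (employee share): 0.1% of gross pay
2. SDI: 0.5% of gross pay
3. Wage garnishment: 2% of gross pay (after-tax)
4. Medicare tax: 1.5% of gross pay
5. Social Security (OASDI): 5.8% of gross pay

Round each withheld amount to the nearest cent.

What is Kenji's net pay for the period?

Social Security (OASDI): $2,779.38 × 0.058 = $161.20
Medicare tax: $2,779.38 × 0.015 = $41.69
SDI: $2,779.38 × 0.005 = $13.90
State unemployment insurance (employee share): $2,779.38 × 0.001 = $2.78
Wage garnishment: $2,779.38 × 0.02 = $55.59
Total deductions = $161.20 + $41.69 + $13.90 + $2.78 + $55.59 = $275.16
Net pay = $2,779.38 − $275.16 = $2,504.22

$2,504.22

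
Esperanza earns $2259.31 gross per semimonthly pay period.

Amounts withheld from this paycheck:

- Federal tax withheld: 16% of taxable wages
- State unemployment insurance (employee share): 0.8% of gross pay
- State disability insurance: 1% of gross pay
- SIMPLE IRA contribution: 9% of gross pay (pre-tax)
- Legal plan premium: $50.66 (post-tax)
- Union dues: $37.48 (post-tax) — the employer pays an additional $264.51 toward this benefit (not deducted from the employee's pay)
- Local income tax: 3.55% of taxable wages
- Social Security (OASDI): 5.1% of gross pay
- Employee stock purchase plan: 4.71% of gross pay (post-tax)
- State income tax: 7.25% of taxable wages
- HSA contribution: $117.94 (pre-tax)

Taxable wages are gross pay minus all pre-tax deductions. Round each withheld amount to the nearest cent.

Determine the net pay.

$1068.21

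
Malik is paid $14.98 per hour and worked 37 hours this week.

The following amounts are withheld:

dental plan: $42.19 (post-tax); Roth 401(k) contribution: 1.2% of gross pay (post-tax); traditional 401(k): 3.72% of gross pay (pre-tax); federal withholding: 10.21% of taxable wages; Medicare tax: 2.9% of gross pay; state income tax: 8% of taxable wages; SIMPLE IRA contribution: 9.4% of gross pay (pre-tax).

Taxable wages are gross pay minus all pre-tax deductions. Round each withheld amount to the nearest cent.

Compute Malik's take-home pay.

$328.94

Gross pay: 37 × $14.98 = $554.26
Traditional 401(k): $554.26 × 0.0372 = $20.62
SIMPLE IRA contribution: $554.26 × 0.094 = $52.10
Pre-tax total = $20.62 + $52.10 = $72.72
Taxable wages = $554.26 − $72.72 = $481.54
Federal withholding: $481.54 × 0.1021 = $49.17
State income tax: $481.54 × 0.08 = $38.52
Medicare tax: $554.26 × 0.029 = $16.07
Roth 401(k) contribution: $554.26 × 0.012 = $6.65
Dental plan: $42.19
Total deductions = $20.62 + $52.10 + $49.17 + $38.52 + $16.07 + $6.65 + $42.19 = $225.32
Net pay = $554.26 − $225.32 = $328.94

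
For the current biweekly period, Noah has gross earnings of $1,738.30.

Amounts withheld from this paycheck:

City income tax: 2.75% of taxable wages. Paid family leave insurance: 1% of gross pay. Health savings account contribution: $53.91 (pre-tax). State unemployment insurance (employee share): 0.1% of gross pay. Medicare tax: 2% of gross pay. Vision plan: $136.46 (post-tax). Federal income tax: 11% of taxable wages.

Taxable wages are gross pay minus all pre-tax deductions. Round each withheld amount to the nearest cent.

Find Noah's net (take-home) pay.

Health savings account contribution: $53.91
Taxable wages = $1,738.30 − $53.91 = $1,684.39
Federal income tax: $1,684.39 × 0.11 = $185.28
City income tax: $1,684.39 × 0.0275 = $46.32
Medicare tax: $1,738.30 × 0.02 = $34.77
State unemployment insurance (employee share): $1,738.30 × 0.001 = $1.74
Paid family leave insurance: $1,738.30 × 0.01 = $17.38
Vision plan: $136.46
Total deductions = $53.91 + $185.28 + $46.32 + $34.77 + $1.74 + $17.38 + $136.46 = $475.86
Net pay = $1,738.30 − $475.86 = $1,262.44

$1,262.44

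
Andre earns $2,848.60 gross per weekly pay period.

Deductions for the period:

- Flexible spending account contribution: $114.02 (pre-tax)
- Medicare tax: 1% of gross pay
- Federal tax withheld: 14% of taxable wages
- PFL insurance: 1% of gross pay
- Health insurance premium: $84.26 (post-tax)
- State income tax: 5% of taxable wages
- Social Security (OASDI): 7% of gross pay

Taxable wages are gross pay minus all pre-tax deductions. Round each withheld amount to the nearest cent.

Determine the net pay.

$1,874.37

Flexible spending account contribution: $114.02
Taxable wages = $2,848.60 − $114.02 = $2,734.58
Federal tax withheld: $2,734.58 × 0.14 = $382.84
State income tax: $2,734.58 × 0.05 = $136.73
Social Security (OASDI): $2,848.60 × 0.07 = $199.40
PFL insurance: $2,848.60 × 0.01 = $28.49
Medicare tax: $2,848.60 × 0.01 = $28.49
Health insurance premium: $84.26
Total deductions = $114.02 + $382.84 + $136.73 + $199.40 + $28.49 + $28.49 + $84.26 = $974.23
Net pay = $2,848.60 − $974.23 = $1,874.37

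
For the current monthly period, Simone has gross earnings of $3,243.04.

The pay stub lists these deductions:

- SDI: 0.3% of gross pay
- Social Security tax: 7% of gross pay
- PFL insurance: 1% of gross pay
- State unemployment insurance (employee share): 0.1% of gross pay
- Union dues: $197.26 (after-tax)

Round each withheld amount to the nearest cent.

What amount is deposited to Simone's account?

$2,773.37

Social Security tax: $3,243.04 × 0.07 = $227.01
SDI: $3,243.04 × 0.003 = $9.73
State unemployment insurance (employee share): $3,243.04 × 0.001 = $3.24
PFL insurance: $3,243.04 × 0.01 = $32.43
Union dues: $197.26
Total deductions = $227.01 + $9.73 + $3.24 + $32.43 + $197.26 = $469.67
Net pay = $3,243.04 − $469.67 = $2,773.37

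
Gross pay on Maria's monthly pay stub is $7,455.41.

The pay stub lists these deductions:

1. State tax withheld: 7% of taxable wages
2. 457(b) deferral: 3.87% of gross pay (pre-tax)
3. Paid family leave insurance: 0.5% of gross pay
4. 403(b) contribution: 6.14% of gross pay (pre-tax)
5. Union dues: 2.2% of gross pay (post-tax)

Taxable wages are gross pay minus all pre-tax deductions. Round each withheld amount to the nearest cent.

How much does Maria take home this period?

$6,038.19

403(b) contribution: $7,455.41 × 0.0614 = $457.76
457(b) deferral: $7,455.41 × 0.0387 = $288.52
Pre-tax total = $457.76 + $288.52 = $746.28
Taxable wages = $7,455.41 − $746.28 = $6,709.13
State tax withheld: $6,709.13 × 0.07 = $469.64
Paid family leave insurance: $7,455.41 × 0.005 = $37.28
Union dues: $7,455.41 × 0.022 = $164.02
Total deductions = $457.76 + $288.52 + $469.64 + $37.28 + $164.02 = $1,417.22
Net pay = $7,455.41 − $1,417.22 = $6,038.19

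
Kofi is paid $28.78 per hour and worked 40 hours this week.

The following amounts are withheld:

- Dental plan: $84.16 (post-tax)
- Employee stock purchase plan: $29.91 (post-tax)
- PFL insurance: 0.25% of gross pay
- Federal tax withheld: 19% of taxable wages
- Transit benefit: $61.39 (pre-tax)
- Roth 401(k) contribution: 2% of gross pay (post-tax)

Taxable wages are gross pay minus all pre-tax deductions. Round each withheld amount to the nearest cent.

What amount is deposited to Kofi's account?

$742.78

Gross pay: 40 × $28.78 = $1,151.20
Transit benefit: $61.39
Taxable wages = $1,151.20 − $61.39 = $1,089.81
Federal tax withheld: $1,089.81 × 0.19 = $207.06
PFL insurance: $1,151.20 × 0.0025 = $2.88
Roth 401(k) contribution: $1,151.20 × 0.02 = $23.02
Dental plan: $84.16
Employee stock purchase plan: $29.91
Total deductions = $61.39 + $207.06 + $2.88 + $23.02 + $84.16 + $29.91 = $408.42
Net pay = $1,151.20 − $408.42 = $742.78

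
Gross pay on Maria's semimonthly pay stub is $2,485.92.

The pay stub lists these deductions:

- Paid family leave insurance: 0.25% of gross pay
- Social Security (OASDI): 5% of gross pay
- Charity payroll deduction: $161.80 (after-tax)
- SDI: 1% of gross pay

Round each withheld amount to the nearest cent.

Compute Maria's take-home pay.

$2,168.75

Paid family leave insurance: $2,485.92 × 0.0025 = $6.21
Social Security (OASDI): $2,485.92 × 0.05 = $124.30
SDI: $2,485.92 × 0.01 = $24.86
Charity payroll deduction: $161.80
Total deductions = $6.21 + $124.30 + $24.86 + $161.80 = $317.17
Net pay = $2,485.92 − $317.17 = $2,168.75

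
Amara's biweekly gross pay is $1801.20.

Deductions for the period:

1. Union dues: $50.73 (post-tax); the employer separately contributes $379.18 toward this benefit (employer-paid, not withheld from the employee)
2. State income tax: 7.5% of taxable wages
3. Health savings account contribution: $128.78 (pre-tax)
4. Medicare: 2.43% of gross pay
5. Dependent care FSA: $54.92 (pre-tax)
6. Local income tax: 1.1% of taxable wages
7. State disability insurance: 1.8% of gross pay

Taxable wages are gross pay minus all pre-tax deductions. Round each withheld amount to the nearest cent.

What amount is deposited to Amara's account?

$1351.48

Health savings account contribution: $128.78
Dependent care FSA: $54.92
Pre-tax total = $128.78 + $54.92 = $183.70
Taxable wages = $1801.20 − $183.70 = $1617.50
Local income tax: $1617.50 × 0.011 = $17.79
State income tax: $1617.50 × 0.075 = $121.31
Medicare: $1801.20 × 0.0243 = $43.77
State disability insurance: $1801.20 × 0.018 = $32.42
Union dues: $50.73
(Employer's $379.18 toward union dues is not withheld from the employee.)
Total deductions = $128.78 + $54.92 + $17.79 + $121.31 + $43.77 + $32.42 + $50.73 = $449.72
Net pay = $1801.20 − $449.72 = $1351.48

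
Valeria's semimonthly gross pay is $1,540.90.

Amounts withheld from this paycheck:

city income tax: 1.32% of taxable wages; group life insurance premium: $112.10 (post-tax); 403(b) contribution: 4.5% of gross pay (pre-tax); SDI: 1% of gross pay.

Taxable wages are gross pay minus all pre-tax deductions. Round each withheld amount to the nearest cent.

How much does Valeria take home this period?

$1,324.63

403(b) contribution: $1,540.90 × 0.045 = $69.34
Taxable wages = $1,540.90 − $69.34 = $1,471.56
City income tax: $1,471.56 × 0.0132 = $19.42
SDI: $1,540.90 × 0.01 = $15.41
Group life insurance premium: $112.10
Total deductions = $69.34 + $19.42 + $15.41 + $112.10 = $216.27
Net pay = $1,540.90 − $216.27 = $1,324.63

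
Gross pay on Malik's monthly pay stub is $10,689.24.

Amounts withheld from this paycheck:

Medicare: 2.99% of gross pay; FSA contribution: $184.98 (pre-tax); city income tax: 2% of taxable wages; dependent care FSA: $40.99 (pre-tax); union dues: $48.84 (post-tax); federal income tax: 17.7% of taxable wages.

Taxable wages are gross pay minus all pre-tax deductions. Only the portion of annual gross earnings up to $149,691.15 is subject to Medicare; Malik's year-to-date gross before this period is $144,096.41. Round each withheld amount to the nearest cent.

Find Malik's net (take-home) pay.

$8,185.88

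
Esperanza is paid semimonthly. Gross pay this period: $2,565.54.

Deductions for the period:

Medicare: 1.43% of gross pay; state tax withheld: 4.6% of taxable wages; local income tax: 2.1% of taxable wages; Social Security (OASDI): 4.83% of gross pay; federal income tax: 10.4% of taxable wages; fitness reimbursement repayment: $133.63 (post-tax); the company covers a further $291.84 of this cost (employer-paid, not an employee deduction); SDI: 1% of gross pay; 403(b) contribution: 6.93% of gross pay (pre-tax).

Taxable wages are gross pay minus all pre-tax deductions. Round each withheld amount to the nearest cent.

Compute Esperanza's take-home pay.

$1,659.54

403(b) contribution: $2,565.54 × 0.0693 = $177.79
Taxable wages = $2,565.54 − $177.79 = $2,387.75
Local income tax: $2,387.75 × 0.021 = $50.14
Federal income tax: $2,387.75 × 0.104 = $248.33
State tax withheld: $2,387.75 × 0.046 = $109.84
SDI: $2,565.54 × 0.01 = $25.66
Medicare: $2,565.54 × 0.0143 = $36.69
Social Security (OASDI): $2,565.54 × 0.0483 = $123.92
Fitness reimbursement repayment: $133.63
(Employer's $291.84 toward fitness reimbursement repayment is not withheld from the employee.)
Total deductions = $177.79 + $50.14 + $248.33 + $109.84 + $25.66 + $36.69 + $123.92 + $133.63 = $906.00
Net pay = $2,565.54 − $906.00 = $1,659.54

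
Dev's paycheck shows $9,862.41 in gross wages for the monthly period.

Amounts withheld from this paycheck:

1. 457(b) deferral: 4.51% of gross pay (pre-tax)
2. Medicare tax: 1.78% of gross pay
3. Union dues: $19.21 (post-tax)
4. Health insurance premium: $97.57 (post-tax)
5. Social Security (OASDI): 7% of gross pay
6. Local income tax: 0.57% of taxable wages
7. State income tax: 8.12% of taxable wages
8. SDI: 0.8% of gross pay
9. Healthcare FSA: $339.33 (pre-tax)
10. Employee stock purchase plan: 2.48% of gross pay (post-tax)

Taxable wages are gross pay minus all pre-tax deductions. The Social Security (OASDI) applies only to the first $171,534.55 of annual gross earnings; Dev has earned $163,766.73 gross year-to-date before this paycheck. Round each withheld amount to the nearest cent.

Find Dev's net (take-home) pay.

457(b) deferral: $9,862.41 × 0.0451 = $444.79
Healthcare FSA: $339.33
Pre-tax total = $444.79 + $339.33 = $784.12
Taxable wages = $9,862.41 − $784.12 = $9,078.29
State income tax: $9,078.29 × 0.0812 = $737.16
Local income tax: $9,078.29 × 0.0057 = $51.75
SDI: $9,862.41 × 0.008 = $78.90
Social Security (OASDI): only $171,534.55 − $163,766.73 = $7,767.82 of this check is subject → $7,767.82 × 0.07 = $543.75
Medicare tax: $9,862.41 × 0.0178 = $175.55
Employee stock purchase plan: $9,862.41 × 0.0248 = $244.59
Union dues: $19.21
Health insurance premium: $97.57
Total deductions = $444.79 + $339.33 + $737.16 + $51.75 + $78.90 + $543.75 + $175.55 + $244.59 + $19.21 + $97.57 = $2,732.60
Net pay = $9,862.41 − $2,732.60 = $7,129.81

$7,129.81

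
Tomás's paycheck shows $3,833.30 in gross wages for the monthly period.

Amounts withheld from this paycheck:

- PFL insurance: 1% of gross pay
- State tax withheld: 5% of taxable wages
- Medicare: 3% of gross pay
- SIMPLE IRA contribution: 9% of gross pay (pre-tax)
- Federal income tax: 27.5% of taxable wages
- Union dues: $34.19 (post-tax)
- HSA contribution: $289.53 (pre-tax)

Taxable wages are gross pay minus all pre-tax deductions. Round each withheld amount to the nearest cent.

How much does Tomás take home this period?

HSA contribution: $289.53
SIMPLE IRA contribution: $3,833.30 × 0.09 = $345.00
Pre-tax total = $289.53 + $345.00 = $634.53
Taxable wages = $3,833.30 − $634.53 = $3,198.77
State tax withheld: $3,198.77 × 0.05 = $159.94
Federal income tax: $3,198.77 × 0.275 = $879.66
PFL insurance: $3,833.30 × 0.01 = $38.33
Medicare: $3,833.30 × 0.03 = $115.00
Union dues: $34.19
Total deductions = $289.53 + $345.00 + $159.94 + $879.66 + $38.33 + $115.00 + $34.19 = $1,861.65
Net pay = $3,833.30 − $1,861.65 = $1,971.65

$1,971.65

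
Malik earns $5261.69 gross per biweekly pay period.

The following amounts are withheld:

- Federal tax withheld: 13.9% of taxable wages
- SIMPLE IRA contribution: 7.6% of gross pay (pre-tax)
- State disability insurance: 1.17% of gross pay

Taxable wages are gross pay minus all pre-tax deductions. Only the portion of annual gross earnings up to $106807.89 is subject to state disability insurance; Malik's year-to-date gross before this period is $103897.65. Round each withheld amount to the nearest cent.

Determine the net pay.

$4151.96

SIMPLE IRA contribution: $5261.69 × 0.076 = $399.89
Taxable wages = $5261.69 − $399.89 = $4861.80
Federal tax withheld: $4861.80 × 0.139 = $675.79
State disability insurance: only $106807.89 − $103897.65 = $2910.24 of this check is subject → $2910.24 × 0.0117 = $34.05
Total deductions = $399.89 + $675.79 + $34.05 = $1109.73
Net pay = $5261.69 − $1109.73 = $4151.96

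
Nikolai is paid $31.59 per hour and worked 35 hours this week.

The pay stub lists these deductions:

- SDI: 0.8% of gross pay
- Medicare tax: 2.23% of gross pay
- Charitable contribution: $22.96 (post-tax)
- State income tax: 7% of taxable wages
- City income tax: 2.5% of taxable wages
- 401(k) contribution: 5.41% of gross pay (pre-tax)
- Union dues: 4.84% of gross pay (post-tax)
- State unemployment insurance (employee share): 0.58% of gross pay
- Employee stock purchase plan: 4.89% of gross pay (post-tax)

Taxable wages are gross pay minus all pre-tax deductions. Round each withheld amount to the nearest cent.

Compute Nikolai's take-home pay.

$776.01

Gross pay: 35 × $31.59 = $1105.65
401(k) contribution: $1105.65 × 0.0541 = $59.82
Taxable wages = $1105.65 − $59.82 = $1045.83
City income tax: $1045.83 × 0.025 = $26.15
State income tax: $1045.83 × 0.07 = $73.21
SDI: $1105.65 × 0.008 = $8.85
Medicare tax: $1105.65 × 0.0223 = $24.66
State unemployment insurance (employee share): $1105.65 × 0.0058 = $6.41
Union dues: $1105.65 × 0.0484 = $53.51
Employee stock purchase plan: $1105.65 × 0.0489 = $54.07
Charitable contribution: $22.96
Total deductions = $59.82 + $26.15 + $73.21 + $8.85 + $24.66 + $6.41 + $53.51 + $54.07 + $22.96 = $329.64
Net pay = $1105.65 − $329.64 = $776.01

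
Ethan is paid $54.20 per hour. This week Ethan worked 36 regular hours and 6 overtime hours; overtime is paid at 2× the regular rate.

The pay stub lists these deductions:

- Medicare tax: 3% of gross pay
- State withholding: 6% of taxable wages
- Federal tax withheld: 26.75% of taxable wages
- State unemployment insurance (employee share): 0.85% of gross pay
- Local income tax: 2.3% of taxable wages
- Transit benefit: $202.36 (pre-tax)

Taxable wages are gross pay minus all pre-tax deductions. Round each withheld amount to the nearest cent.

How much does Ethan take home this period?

$1458.15

Regular pay: 36 × $54.20 = $1951.20
Overtime pay: 6 × $54.20 × 2 = $650.40
Gross pay = $1951.20 + $650.40 = $2601.60
Transit benefit: $202.36
Taxable wages = $2601.60 − $202.36 = $2399.24
Federal tax withheld: $2399.24 × 0.2675 = $641.80
Local income tax: $2399.24 × 0.023 = $55.18
State withholding: $2399.24 × 0.06 = $143.95
Medicare tax: $2601.60 × 0.03 = $78.05
State unemployment insurance (employee share): $2601.60 × 0.0085 = $22.11
Total deductions = $202.36 + $641.80 + $55.18 + $143.95 + $78.05 + $22.11 = $1143.45
Net pay = $2601.60 − $1143.45 = $1458.15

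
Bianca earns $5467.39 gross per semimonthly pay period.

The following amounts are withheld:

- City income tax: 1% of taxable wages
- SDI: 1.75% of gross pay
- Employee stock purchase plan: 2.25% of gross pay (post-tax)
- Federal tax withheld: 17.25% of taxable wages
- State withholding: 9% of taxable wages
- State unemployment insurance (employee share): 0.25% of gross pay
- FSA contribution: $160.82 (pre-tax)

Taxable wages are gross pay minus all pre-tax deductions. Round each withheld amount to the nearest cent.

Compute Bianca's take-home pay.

FSA contribution: $160.82
Taxable wages = $5467.39 − $160.82 = $5306.57
Federal tax withheld: $5306.57 × 0.1725 = $915.38
State withholding: $5306.57 × 0.09 = $477.59
City income tax: $5306.57 × 0.01 = $53.07
SDI: $5467.39 × 0.0175 = $95.68
State unemployment insurance (employee share): $5467.39 × 0.0025 = $13.67
Employee stock purchase plan: $5467.39 × 0.0225 = $123.02
Total deductions = $160.82 + $915.38 + $477.59 + $53.07 + $95.68 + $13.67 + $123.02 = $1839.23
Net pay = $5467.39 − $1839.23 = $3628.16

$3628.16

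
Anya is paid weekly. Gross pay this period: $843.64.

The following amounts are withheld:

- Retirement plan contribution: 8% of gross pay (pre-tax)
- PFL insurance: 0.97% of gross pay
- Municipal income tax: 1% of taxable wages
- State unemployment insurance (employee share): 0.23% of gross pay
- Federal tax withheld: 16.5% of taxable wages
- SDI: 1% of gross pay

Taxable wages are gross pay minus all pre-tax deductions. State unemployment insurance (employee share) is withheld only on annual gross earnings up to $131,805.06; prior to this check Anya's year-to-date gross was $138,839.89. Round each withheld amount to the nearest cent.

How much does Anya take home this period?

Retirement plan contribution: $843.64 × 0.08 = $67.49
Taxable wages = $843.64 − $67.49 = $776.15
Municipal income tax: $776.15 × 0.01 = $7.76
Federal tax withheld: $776.15 × 0.165 = $128.06
PFL insurance: $843.64 × 0.0097 = $8.18
State unemployment insurance (employee share): annual cap $131,805.06 already reached (YTD $138,839.89), so $0.00
SDI: $843.64 × 0.01 = $8.44
Total deductions = $67.49 + $7.76 + $128.06 + $8.18 + $0.00 + $8.44 = $219.93
Net pay = $843.64 − $219.93 = $623.71

$623.71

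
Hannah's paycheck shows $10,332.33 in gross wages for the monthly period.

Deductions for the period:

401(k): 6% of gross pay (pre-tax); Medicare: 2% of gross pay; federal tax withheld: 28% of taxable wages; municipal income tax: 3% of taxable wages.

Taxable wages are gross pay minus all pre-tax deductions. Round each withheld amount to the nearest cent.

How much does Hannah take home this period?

$6,494.90

401(k): $10,332.33 × 0.06 = $619.94
Taxable wages = $10,332.33 − $619.94 = $9,712.39
Municipal income tax: $9,712.39 × 0.03 = $291.37
Federal tax withheld: $9,712.39 × 0.28 = $2,719.47
Medicare: $10,332.33 × 0.02 = $206.65
Total deductions = $619.94 + $291.37 + $2,719.47 + $206.65 = $3,837.43
Net pay = $10,332.33 − $3,837.43 = $6,494.90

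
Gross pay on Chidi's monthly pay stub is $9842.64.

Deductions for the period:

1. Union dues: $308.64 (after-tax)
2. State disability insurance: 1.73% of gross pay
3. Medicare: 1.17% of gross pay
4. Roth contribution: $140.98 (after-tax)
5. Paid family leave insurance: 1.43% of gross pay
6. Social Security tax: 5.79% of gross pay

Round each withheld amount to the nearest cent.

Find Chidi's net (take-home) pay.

$8396.94

Social Security tax: $9842.64 × 0.0579 = $569.89
Medicare: $9842.64 × 0.0117 = $115.16
State disability insurance: $9842.64 × 0.0173 = $170.28
Paid family leave insurance: $9842.64 × 0.0143 = $140.75
Roth contribution: $140.98
Union dues: $308.64
Total deductions = $569.89 + $115.16 + $170.28 + $140.75 + $140.98 + $308.64 = $1445.70
Net pay = $9842.64 − $1445.70 = $8396.94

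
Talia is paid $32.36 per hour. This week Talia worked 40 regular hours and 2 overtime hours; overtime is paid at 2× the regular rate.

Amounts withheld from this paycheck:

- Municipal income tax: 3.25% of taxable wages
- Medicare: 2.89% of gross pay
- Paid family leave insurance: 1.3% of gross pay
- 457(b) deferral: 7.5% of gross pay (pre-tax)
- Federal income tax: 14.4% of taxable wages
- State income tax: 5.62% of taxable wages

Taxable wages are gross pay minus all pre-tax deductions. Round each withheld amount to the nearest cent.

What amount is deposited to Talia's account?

Regular pay: 40 × $32.36 = $1294.40
Overtime pay: 2 × $32.36 × 2 = $129.44
Gross pay = $1294.40 + $129.44 = $1423.84
457(b) deferral: $1423.84 × 0.075 = $106.79
Taxable wages = $1423.84 − $106.79 = $1317.05
Municipal income tax: $1317.05 × 0.0325 = $42.80
State income tax: $1317.05 × 0.0562 = $74.02
Federal income tax: $1317.05 × 0.144 = $189.66
Paid family leave insurance: $1423.84 × 0.013 = $18.51
Medicare: $1423.84 × 0.0289 = $41.15
Total deductions = $106.79 + $42.80 + $74.02 + $189.66 + $18.51 + $41.15 = $472.93
Net pay = $1423.84 − $472.93 = $950.91

$950.91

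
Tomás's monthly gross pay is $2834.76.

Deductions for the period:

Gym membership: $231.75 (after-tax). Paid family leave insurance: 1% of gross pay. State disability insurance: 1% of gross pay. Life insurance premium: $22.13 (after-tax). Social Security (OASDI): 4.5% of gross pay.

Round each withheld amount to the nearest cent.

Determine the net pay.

Social Security (OASDI): $2834.76 × 0.045 = $127.56
Paid family leave insurance: $2834.76 × 0.01 = $28.35
State disability insurance: $2834.76 × 0.01 = $28.35
Gym membership: $231.75
Life insurance premium: $22.13
Total deductions = $127.56 + $28.35 + $28.35 + $231.75 + $22.13 = $438.14
Net pay = $2834.76 − $438.14 = $2396.62

$2396.62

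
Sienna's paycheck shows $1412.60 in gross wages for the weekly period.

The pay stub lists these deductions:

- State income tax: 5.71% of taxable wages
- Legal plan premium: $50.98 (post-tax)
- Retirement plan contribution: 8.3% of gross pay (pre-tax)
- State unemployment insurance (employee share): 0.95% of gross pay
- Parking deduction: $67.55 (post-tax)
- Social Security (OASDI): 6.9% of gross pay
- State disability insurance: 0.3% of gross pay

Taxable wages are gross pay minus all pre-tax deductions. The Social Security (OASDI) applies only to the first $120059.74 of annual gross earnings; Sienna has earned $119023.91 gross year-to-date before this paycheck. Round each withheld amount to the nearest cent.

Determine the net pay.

$1013.73

Retirement plan contribution: $1412.60 × 0.083 = $117.25
Taxable wages = $1412.60 − $117.25 = $1295.35
State income tax: $1295.35 × 0.0571 = $73.96
Social Security (OASDI): only $120059.74 − $119023.91 = $1035.83 of this check is subject → $1035.83 × 0.069 = $71.47
State unemployment insurance (employee share): $1412.60 × 0.0095 = $13.42
State disability insurance: $1412.60 × 0.003 = $4.24
Parking deduction: $67.55
Legal plan premium: $50.98
Total deductions = $117.25 + $73.96 + $71.47 + $13.42 + $4.24 + $67.55 + $50.98 = $398.87
Net pay = $1412.60 − $398.87 = $1013.73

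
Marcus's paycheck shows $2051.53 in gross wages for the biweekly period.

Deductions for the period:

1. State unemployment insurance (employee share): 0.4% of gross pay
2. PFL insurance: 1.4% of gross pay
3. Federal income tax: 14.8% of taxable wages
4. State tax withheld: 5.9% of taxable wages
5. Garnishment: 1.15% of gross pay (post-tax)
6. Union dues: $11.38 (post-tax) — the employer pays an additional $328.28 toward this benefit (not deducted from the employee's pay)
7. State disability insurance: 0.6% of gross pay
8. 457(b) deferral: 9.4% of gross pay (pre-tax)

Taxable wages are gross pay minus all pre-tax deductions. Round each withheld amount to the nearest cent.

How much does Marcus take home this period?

$1389.73

457(b) deferral: $2051.53 × 0.094 = $192.84
Taxable wages = $2051.53 − $192.84 = $1858.69
State tax withheld: $1858.69 × 0.059 = $109.66
Federal income tax: $1858.69 × 0.148 = $275.09
State unemployment insurance (employee share): $2051.53 × 0.004 = $8.21
PFL insurance: $2051.53 × 0.014 = $28.72
State disability insurance: $2051.53 × 0.006 = $12.31
Garnishment: $2051.53 × 0.0115 = $23.59
Union dues: $11.38
(Employer's $328.28 toward union dues is not withheld from the employee.)
Total deductions = $192.84 + $109.66 + $275.09 + $8.21 + $28.72 + $12.31 + $23.59 + $11.38 = $661.80
Net pay = $2051.53 − $661.80 = $1389.73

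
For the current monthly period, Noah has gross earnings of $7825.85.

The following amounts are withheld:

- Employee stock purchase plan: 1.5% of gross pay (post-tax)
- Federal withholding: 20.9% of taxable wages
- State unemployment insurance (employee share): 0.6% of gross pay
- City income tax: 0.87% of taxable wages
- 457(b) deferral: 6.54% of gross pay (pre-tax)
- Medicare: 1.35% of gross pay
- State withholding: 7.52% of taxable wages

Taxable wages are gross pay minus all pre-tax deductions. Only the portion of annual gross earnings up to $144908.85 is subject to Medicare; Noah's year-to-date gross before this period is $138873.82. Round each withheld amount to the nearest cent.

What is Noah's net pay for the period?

$4925.94

457(b) deferral: $7825.85 × 0.0654 = $511.81
Taxable wages = $7825.85 − $511.81 = $7314.04
Federal withholding: $7314.04 × 0.209 = $1528.63
State withholding: $7314.04 × 0.0752 = $550.02
City income tax: $7314.04 × 0.0087 = $63.63
Medicare: only $144908.85 − $138873.82 = $6035.03 of this check is subject → $6035.03 × 0.0135 = $81.47
State unemployment insurance (employee share): $7825.85 × 0.006 = $46.96
Employee stock purchase plan: $7825.85 × 0.015 = $117.39
Total deductions = $511.81 + $1528.63 + $550.02 + $63.63 + $81.47 + $46.96 + $117.39 = $2899.91
Net pay = $7825.85 − $2899.91 = $4925.94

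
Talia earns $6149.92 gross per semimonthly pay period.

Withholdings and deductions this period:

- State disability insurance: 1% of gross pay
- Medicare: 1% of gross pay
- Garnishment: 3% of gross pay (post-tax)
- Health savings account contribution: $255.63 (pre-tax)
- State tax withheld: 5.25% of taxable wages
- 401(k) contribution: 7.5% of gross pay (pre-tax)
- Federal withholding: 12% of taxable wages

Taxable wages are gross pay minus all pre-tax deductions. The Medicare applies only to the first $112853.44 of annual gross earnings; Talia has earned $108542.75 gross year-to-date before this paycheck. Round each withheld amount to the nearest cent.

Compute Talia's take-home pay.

Health savings account contribution: $255.63
401(k) contribution: $6149.92 × 0.075 = $461.24
Pre-tax total = $255.63 + $461.24 = $716.87
Taxable wages = $6149.92 − $716.87 = $5433.05
Federal withholding: $5433.05 × 0.12 = $651.97
State tax withheld: $5433.05 × 0.0525 = $285.24
State disability insurance: $6149.92 × 0.01 = $61.50
Medicare: only $112853.44 − $108542.75 = $4310.69 of this check is subject → $4310.69 × 0.01 = $43.11
Garnishment: $6149.92 × 0.03 = $184.50
Total deductions = $255.63 + $461.24 + $651.97 + $285.24 + $61.50 + $43.11 + $184.50 = $1943.19
Net pay = $6149.92 − $1943.19 = $4206.73

$4206.73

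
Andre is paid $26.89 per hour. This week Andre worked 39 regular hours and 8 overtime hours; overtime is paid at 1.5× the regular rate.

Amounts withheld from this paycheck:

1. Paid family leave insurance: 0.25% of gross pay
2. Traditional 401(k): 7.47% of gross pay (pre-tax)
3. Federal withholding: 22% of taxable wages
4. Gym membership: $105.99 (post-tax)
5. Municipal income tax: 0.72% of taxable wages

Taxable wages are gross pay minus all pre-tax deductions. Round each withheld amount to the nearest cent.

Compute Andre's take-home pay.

$871.22

Regular pay: 39 × $26.89 = $1048.71
Overtime pay: 8 × $26.89 × 1.5 = $322.68
Gross pay = $1048.71 + $322.68 = $1371.39
Traditional 401(k): $1371.39 × 0.0747 = $102.44
Taxable wages = $1371.39 − $102.44 = $1268.95
Municipal income tax: $1268.95 × 0.0072 = $9.14
Federal withholding: $1268.95 × 0.22 = $279.17
Paid family leave insurance: $1371.39 × 0.0025 = $3.43
Gym membership: $105.99
Total deductions = $102.44 + $9.14 + $279.17 + $3.43 + $105.99 = $500.17
Net pay = $1371.39 − $500.17 = $871.22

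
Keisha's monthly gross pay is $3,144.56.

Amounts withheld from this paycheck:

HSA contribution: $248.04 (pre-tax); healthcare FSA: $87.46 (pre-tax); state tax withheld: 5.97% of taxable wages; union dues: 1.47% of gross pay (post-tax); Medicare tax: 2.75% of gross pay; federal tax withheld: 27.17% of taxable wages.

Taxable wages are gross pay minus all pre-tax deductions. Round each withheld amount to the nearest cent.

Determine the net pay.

Healthcare FSA: $87.46
HSA contribution: $248.04
Pre-tax total = $87.46 + $248.04 = $335.50
Taxable wages = $3,144.56 − $335.50 = $2,809.06
Federal tax withheld: $2,809.06 × 0.2717 = $763.22
State tax withheld: $2,809.06 × 0.0597 = $167.70
Medicare tax: $3,144.56 × 0.0275 = $86.48
Union dues: $3,144.56 × 0.0147 = $46.23
Total deductions = $87.46 + $248.04 + $763.22 + $167.70 + $86.48 + $46.23 = $1,399.13
Net pay = $3,144.56 − $1,399.13 = $1,745.43

$1,745.43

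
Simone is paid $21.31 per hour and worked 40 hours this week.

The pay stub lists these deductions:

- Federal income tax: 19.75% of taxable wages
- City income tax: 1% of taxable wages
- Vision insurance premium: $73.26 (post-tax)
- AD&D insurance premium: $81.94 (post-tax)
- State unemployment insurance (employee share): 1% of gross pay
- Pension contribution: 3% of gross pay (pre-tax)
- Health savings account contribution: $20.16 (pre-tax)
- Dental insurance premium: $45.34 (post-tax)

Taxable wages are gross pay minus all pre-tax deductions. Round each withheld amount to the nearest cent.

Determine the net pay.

$430.22

Gross pay: 40 × $21.31 = $852.40
Pension contribution: $852.40 × 0.03 = $25.57
Health savings account contribution: $20.16
Pre-tax total = $25.57 + $20.16 = $45.73
Taxable wages = $852.40 − $45.73 = $806.67
Federal income tax: $806.67 × 0.1975 = $159.32
City income tax: $806.67 × 0.01 = $8.07
State unemployment insurance (employee share): $852.40 × 0.01 = $8.52
Vision insurance premium: $73.26
AD&D insurance premium: $81.94
Dental insurance premium: $45.34
Total deductions = $25.57 + $20.16 + $159.32 + $8.07 + $8.52 + $73.26 + $81.94 + $45.34 = $422.18
Net pay = $852.40 − $422.18 = $430.22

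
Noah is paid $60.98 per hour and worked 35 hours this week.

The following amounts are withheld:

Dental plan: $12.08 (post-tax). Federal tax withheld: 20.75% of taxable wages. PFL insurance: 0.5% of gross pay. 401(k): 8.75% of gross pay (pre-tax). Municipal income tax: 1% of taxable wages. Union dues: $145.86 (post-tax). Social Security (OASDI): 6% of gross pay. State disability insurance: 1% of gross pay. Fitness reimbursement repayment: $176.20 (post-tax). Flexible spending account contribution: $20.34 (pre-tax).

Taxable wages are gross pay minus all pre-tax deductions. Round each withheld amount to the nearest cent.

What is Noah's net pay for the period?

$1,013.83

Gross pay: 35 × $60.98 = $2,134.30
401(k): $2,134.30 × 0.0875 = $186.75
Flexible spending account contribution: $20.34
Pre-tax total = $186.75 + $20.34 = $207.09
Taxable wages = $2,134.30 − $207.09 = $1,927.21
Municipal income tax: $1,927.21 × 0.01 = $19.27
Federal tax withheld: $1,927.21 × 0.2075 = $399.90
State disability insurance: $2,134.30 × 0.01 = $21.34
PFL insurance: $2,134.30 × 0.005 = $10.67
Social Security (OASDI): $2,134.30 × 0.06 = $128.06
Dental plan: $12.08
Union dues: $145.86
Fitness reimbursement repayment: $176.20
Total deductions = $186.75 + $20.34 + $19.27 + $399.90 + $21.34 + $10.67 + $128.06 + $12.08 + $145.86 + $176.20 = $1,120.47
Net pay = $2,134.30 − $1,120.47 = $1,013.83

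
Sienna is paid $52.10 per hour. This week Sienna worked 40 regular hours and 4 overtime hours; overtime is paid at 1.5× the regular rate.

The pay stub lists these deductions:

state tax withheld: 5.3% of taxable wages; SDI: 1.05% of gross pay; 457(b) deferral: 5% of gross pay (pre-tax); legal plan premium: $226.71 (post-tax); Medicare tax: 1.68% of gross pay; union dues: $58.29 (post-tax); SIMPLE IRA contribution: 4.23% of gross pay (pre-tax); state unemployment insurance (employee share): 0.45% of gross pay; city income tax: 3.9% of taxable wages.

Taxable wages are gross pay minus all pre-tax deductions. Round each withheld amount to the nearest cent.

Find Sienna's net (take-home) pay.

$1,614.05

Regular pay: 40 × $52.10 = $2,084.00
Overtime pay: 4 × $52.10 × 1.5 = $312.60
Gross pay = $2,084.00 + $312.60 = $2,396.60
457(b) deferral: $2,396.60 × 0.05 = $119.83
SIMPLE IRA contribution: $2,396.60 × 0.0423 = $101.38
Pre-tax total = $119.83 + $101.38 = $221.21
Taxable wages = $2,396.60 − $221.21 = $2,175.39
City income tax: $2,175.39 × 0.039 = $84.84
State tax withheld: $2,175.39 × 0.053 = $115.30
State unemployment insurance (employee share): $2,396.60 × 0.0045 = $10.78
Medicare tax: $2,396.60 × 0.0168 = $40.26
SDI: $2,396.60 × 0.0105 = $25.16
Legal plan premium: $226.71
Union dues: $58.29
Total deductions = $119.83 + $101.38 + $84.84 + $115.30 + $10.78 + $40.26 + $25.16 + $226.71 + $58.29 = $782.55
Net pay = $2,396.60 − $782.55 = $1,614.05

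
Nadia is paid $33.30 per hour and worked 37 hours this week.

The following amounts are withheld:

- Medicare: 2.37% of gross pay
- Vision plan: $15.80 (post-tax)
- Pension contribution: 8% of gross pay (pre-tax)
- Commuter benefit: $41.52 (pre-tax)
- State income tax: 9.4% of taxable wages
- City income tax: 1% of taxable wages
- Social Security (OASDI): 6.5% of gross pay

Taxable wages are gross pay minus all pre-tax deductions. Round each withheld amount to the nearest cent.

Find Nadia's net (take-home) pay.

Gross pay: 37 × $33.30 = $1,232.10
Commuter benefit: $41.52
Pension contribution: $1,232.10 × 0.08 = $98.57
Pre-tax total = $41.52 + $98.57 = $140.09
Taxable wages = $1,232.10 − $140.09 = $1,092.01
State income tax: $1,092.01 × 0.094 = $102.65
City income tax: $1,092.01 × 0.01 = $10.92
Social Security (OASDI): $1,232.10 × 0.065 = $80.09
Medicare: $1,232.10 × 0.0237 = $29.20
Vision plan: $15.80
Total deductions = $41.52 + $98.57 + $102.65 + $10.92 + $80.09 + $29.20 + $15.80 = $378.75
Net pay = $1,232.10 − $378.75 = $853.35

$853.35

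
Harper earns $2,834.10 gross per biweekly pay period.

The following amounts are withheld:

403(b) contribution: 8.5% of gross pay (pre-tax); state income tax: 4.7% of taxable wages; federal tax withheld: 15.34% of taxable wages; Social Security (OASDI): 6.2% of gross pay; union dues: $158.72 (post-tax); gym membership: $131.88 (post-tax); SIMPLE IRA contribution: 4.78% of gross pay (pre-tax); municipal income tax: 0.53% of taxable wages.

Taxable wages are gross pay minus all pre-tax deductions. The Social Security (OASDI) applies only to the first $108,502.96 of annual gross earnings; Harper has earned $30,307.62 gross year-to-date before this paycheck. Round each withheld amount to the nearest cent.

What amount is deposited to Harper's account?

403(b) contribution: $2,834.10 × 0.085 = $240.90
SIMPLE IRA contribution: $2,834.10 × 0.0478 = $135.47
Pre-tax total = $240.90 + $135.47 = $376.37
Taxable wages = $2,834.10 − $376.37 = $2,457.73
Federal tax withheld: $2,457.73 × 0.1534 = $377.02
Municipal income tax: $2,457.73 × 0.0053 = $13.03
State income tax: $2,457.73 × 0.047 = $115.51
Social Security (OASDI): cap not yet reached, full $2,834.10 is subject → $2,834.10 × 0.062 = $175.71
Union dues: $158.72
Gym membership: $131.88
Total deductions = $240.90 + $135.47 + $377.02 + $13.03 + $115.51 + $175.71 + $158.72 + $131.88 = $1,348.24
Net pay = $2,834.10 − $1,348.24 = $1,485.86

$1,485.86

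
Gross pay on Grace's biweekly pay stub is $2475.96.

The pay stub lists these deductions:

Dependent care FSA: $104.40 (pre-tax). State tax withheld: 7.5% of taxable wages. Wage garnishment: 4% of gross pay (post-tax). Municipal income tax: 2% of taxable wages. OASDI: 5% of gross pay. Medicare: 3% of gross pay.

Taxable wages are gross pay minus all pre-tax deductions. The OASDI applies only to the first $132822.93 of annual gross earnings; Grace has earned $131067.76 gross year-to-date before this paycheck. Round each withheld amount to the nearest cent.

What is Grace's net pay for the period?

Dependent care FSA: $104.40
Taxable wages = $2475.96 − $104.40 = $2371.56
Municipal income tax: $2371.56 × 0.02 = $47.43
State tax withheld: $2371.56 × 0.075 = $177.87
Medicare: $2475.96 × 0.03 = $74.28
OASDI: only $132822.93 − $131067.76 = $1755.17 of this check is subject → $1755.17 × 0.05 = $87.76
Wage garnishment: $2475.96 × 0.04 = $99.04
Total deductions = $104.40 + $47.43 + $177.87 + $74.28 + $87.76 + $99.04 = $590.78
Net pay = $2475.96 − $590.78 = $1885.18

$1885.18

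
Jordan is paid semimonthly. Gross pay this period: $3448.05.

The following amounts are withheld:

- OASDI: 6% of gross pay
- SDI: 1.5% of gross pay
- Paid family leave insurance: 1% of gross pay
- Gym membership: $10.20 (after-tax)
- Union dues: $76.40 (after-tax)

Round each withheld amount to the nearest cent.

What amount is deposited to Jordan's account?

$3068.37

Paid family leave insurance: $3448.05 × 0.01 = $34.48
OASDI: $3448.05 × 0.06 = $206.88
SDI: $3448.05 × 0.015 = $51.72
Union dues: $76.40
Gym membership: $10.20
Total deductions = $34.48 + $206.88 + $51.72 + $76.40 + $10.20 = $379.68
Net pay = $3448.05 − $379.68 = $3068.37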